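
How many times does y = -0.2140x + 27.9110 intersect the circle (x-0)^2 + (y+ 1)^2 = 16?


Substitute y = -0.2140x + 27.9110: (x-0)^2 + (-0.2140x+27.9110+ 1)^2 = 16
Expand to Ax^2 + Bx + C = 0, where b-k = 28.911
A = 1+m^2 = 1.045796
B = 2(m(b-k) - h) = 2(-0.2140*28.911 - 0) = -12.373908
C = h^2 + (b-k)^2 - r^2 = 0 + 835.845921 - 16 = 819.845921
disc = B^2-4AC = 153.1136 - 3429.5663 = -3276.4527
disc < 0

0 intersection points


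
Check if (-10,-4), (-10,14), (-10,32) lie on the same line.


-10*(14-32) - 10*(32+ 4) - 10*(-4-14)
= 180 - 360 + 180 = 0

Yes, collinear (determinant = 0)


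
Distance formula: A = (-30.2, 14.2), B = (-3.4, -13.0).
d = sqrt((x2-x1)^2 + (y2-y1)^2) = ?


dx = -3.4 + 30.2 = 26.8
dy = -13.0 - 14.2 = -27.2
d = sqrt(718.24 + 739.84) = sqrt(1458.08) = 38.1848

38.1848


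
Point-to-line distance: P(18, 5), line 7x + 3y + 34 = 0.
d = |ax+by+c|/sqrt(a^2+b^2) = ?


|7*18 + 3*5 + 34| = |175| = 175
sqrt(49 + 9) = sqrt(58) = 7.6158
d = 175/sqrt(58) = 22.9786

22.9786


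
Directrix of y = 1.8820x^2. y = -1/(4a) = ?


a = 1.8820
1/(4a) = 0.1328
directrix: y = -0.1328 = -0.1328

y = -0.1328


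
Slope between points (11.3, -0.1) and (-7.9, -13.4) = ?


dy = -13.4 + 0.1 = -13.3
dx = -7.9 - 11.3 = -19.2
m = -13.3/(-19.2) = 0.6927

m = 0.6927


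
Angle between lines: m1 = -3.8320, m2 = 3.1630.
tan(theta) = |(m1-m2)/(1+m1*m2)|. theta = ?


m1-m2 = -6.995
1+m1*m2 = -11.120616
tan(theta) = |-6.995/(-11.120616)| = 0.629012
theta = arctan(|-6.995/(-11.120616)|) = 32.1704 degrees (acute angle)

32.1704 degrees


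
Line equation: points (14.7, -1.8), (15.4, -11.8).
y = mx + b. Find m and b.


m = (-10.0)/(0.7) = -14.2857
b = y1 - m*x1 = -1.8 - (-10.0*14.7)/(0.7) = -1.8 + 210.0000 = 208.2000

y = -14.2857x + 208.2000


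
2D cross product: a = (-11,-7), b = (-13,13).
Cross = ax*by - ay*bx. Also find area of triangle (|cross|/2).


cross = -11*13 + 7*(-13) = -143 - 91 = -234
Triangle area = |-234|/2 = 234/2 = 117.0000

cross = -234, triangle area = 117.0000


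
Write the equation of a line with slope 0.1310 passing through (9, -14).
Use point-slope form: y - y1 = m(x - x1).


y + 14 = 0.1310(x - 9)
y = 0.1310x - 14 - 0.1310*9
y = 0.1310x - 15.1790

y = 0.1310x - 15.1790


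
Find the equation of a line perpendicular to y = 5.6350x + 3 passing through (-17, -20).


Perpendicular slope = -1/m1 = -1/5.6350 = -0.1775
b2 = y0 - m2*x0 = -20 - 17/5.6350 = -20 - 3.0169 = -23.0169

y = -0.1775x - 23.0169


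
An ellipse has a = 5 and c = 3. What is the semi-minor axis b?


b^2 = 5^2 - (3)^2 = 25 - 9 = 16
b = sqrt(16) = 4

b = 4


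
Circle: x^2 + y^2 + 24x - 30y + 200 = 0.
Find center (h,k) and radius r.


h = -D/2 = -24/2 = -12
k = -E/2 = 30/2 = 15
r^2 = h^2 + k^2 - F = 144 + 225 - 200 = 169
r = 13

Center (-12, 15), radius = 13


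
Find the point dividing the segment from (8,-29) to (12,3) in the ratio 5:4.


Px = (5*12 + 4*8)/9 = 92/9 = 10.2222
Py = (5*3 + 4*(-29))/9 = -101/9 = -11.2222

P = (10.2222, -11.2222)


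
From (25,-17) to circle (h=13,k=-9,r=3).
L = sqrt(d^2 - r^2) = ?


d = sqrt((25-13)^2 + (-17+ 9)^2) = sqrt(144+64) = 14.4222
L = sqrt(208.0000 - 9) = sqrt(199.0000) = 14.1067

14.1067


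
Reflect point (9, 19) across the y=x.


Reflection rule for y=x: (y, x)
(9, 19) -> (19, 9)

(19, 9)


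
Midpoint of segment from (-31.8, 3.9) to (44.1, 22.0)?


Mx = (-31.8 + 44.1)/2 = 12.3/2 = 6.1500
My = (3.9 + 22.0)/2 = 25.9/2 = 12.9500

(6.1500, 12.9500)


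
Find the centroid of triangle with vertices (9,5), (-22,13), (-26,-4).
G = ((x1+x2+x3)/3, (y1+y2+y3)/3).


Gx = (9- 22- 26)/3 = -39/3 = -13.0000
Gy = (5+13- 4)/3 = 14/3 = 4.6667

G = (-13.0000, 4.6667)


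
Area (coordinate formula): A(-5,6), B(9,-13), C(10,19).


-5*(-13-19) = 160
9*(19-6) = 117
10*(6+ 13) = 190
sum = 467
Area = |467|/2 = 233.5000

233.5000 sq units


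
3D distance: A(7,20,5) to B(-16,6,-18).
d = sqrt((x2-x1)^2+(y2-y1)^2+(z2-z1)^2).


dx=-23, dy=-14, dz=-23
d = sqrt(529+196+529) = sqrt(1254) = 35.4119

35.4119


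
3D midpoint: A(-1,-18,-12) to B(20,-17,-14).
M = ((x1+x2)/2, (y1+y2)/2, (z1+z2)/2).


Mx = (-1+20)/2 = 9.5000
My = (-18- 17)/2 = -17.5000
Mz = (-12- 14)/2 = -13.0000

M = (9.5000, -17.5000, -13.0000)


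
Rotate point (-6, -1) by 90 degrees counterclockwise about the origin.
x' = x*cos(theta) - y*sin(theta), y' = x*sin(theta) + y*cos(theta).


cos(90) = 0, sin(90) = 1
x' = -6*0 + 1*1 = 1
y' = -6*1 - 1*0 = -6

(1, -6)


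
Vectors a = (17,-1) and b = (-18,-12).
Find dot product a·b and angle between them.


a·b = 17*(-18) - 1*(-12) = -306 + 12 = -294
|a| = sqrt(289+1) = 17.0294
|b| = sqrt(324+144) = 21.6333
cos(theta) = -294/(sqrt(290)*sqrt(468)) = -294/sqrt(135720) = -0.798041
theta = arccos(-294/sqrt(135720)) = 142.9435 degrees

a·b = -294, theta = 142.9435 deg


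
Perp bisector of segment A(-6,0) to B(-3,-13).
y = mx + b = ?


Midpoint = (-4.5, -6.5)
Slope of AB = dy/dx = -13/3 = -4.3333
Perp slope = -dx/dy = 3/13 = 0.2308
b = My - (perp slope)*Mx = -6.5 + (3*(-4.5))/(-13) = -6.5 + 1.0385 = -5.4615

y = 0.2308x - 5.4615


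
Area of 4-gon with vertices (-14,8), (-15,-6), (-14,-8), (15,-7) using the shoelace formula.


sum(xi*y_{i+1}) = -14*(-6) - 15*(-8) - 14*(-7) + 15*8 = 422
sum(yi*x_{i+1}) = 8*(-15) - 6*(-14) - 8*15 - 7*(-14) = -58
Area = |422 + 58|/2 = 480/2 = 240.0000

240.0000 sq units


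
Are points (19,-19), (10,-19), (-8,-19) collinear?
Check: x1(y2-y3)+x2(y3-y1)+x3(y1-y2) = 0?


19*(-19+ 19) + 10*(-19+ 19) - 8*(-19+ 19)
= 0 + 0 + 0 = 0

Yes, collinear (determinant = 0)


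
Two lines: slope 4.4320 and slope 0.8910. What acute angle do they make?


m1-m2 = 3.541
1+m1*m2 = 4.948912
tan(theta) = |3.541/4.948912| = 0.715511
theta = arctan(|3.541/4.948912|) = 35.5841 degrees (acute angle)

35.5841 degrees


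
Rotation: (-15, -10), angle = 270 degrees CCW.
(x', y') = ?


cos(270) = 0, sin(270) = -1
x' = -15*0 + 10*(-1) = -10
y' = -15*(-1) - 10*0 = 15

(-10, 15)


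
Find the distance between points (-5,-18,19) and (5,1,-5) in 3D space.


dx=10, dy=19, dz=-24
d = sqrt(100+361+576) = sqrt(1037) = 32.2025

32.2025


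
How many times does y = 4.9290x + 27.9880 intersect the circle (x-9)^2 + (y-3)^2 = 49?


Substitute y = 4.9290x + 27.9880: (x-9)^2 + (4.9290x+27.9880-3)^2 = 49
Expand to Ax^2 + Bx + C = 0, where b-k = 24.988
A = 1+m^2 = 25.295041
B = 2(m(b-k) - h) = 2(4.9290*24.988 - 9) = 228.331704
C = h^2 + (b-k)^2 - r^2 = 81 + 624.400144 - 49 = 656.400144
disc = B^2-4AC = 52135.3671 - 66414.6742 = -14279.3071
disc < 0

0 intersection points


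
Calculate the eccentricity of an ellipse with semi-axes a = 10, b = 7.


c = sqrt(100-49) = sqrt(51) = 7.1414
e = c/a = sqrt(51)/10 = 0.7141

e = 0.7141


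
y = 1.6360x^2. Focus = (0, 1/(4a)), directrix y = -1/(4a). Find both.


a = 1.6360
1/(4a) = 0.1528
Focus = (0, 0.1528)
Directrix: y = -0.1528

Focus = (0, 0.1528), Directrix: y = -0.1528


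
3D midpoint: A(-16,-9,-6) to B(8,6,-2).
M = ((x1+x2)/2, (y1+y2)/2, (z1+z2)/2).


Mx = (-16+8)/2 = -4.0000
My = (-9+6)/2 = -1.5000
Mz = (-6- 2)/2 = -4.0000

M = (-4.0000, -1.5000, -4.0000)


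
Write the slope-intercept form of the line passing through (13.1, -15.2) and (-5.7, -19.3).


m = (-4.1)/(-18.8) = 0.2181
b = y1 - m*x1 = -15.2 - (-4.1*13.1)/(-18.8) = -15.2 - 2.8569 = -18.0569

y = 0.2181x - 18.0569


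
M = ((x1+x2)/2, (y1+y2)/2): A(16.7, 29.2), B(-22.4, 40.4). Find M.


Mx = (16.7 - 22.4)/2 = -5.7/2 = -2.8500
My = (29.2 + 40.4)/2 = 69.6/2 = 34.8000

(-2.8500, 34.8000)


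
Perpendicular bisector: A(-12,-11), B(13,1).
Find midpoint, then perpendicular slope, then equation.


Midpoint = (0.5, -5)
Slope of AB = dy/dx = 12/25 = 0.4800
Perp slope = -dx/dy = -25/12 = -2.0833
b = My - (perp slope)*Mx = -5 + (25*0.5)/12 = -5 + 1.0417 = -3.9583

y = -2.0833x - 3.9583


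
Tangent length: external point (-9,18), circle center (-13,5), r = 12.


d = sqrt((-9+ 13)^2 + (18-5)^2) = sqrt(16+169) = 13.6015
L = sqrt(185.0000 - 144) = sqrt(41.0000) = 6.4031

6.4031


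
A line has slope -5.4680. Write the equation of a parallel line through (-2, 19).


Parallel lines have equal slopes.
m2 = -5.4680
b2 = 19 + 5.4680*(-2) = 8.0640

y = -5.4680x + 8.0640


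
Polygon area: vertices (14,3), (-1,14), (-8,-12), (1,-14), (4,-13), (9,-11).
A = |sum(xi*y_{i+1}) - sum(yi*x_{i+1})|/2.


sum(xi*y_{i+1}) = 14*14 - 1*(-12) - 8*(-14) + 1*(-13) + 4*(-11) + 9*3 = 290
sum(yi*x_{i+1}) = 3*(-1) + 14*(-8) - 12*1 - 14*4 - 13*9 - 11*14 = -454
Area = |290 + 454|/2 = 744/2 = 372.0000

372.0000 sq units


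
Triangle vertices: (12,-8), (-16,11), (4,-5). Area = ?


12*(11+ 5) = 192
-16*(-5+ 8) = -48
4*(-8-11) = -76
sum = 68
Area = |68|/2 = 34.0000

34.0000 sq units


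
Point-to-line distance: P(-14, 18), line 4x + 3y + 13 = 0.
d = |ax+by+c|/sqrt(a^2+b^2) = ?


|4*(-14) + 3*18 + 13| = |11| = 11
sqrt(16 + 9) = sqrt(25) = 5.0000
d = 11/sqrt(25) = 2.2000

2.2000


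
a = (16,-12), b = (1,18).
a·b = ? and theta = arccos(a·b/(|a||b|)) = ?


a·b = 16*1 - 12*18 = 16 - 216 = -200
|a| = sqrt(256+144) = 20.0000
|b| = sqrt(1+324) = 18.0278
cos(theta) = -200/(sqrt(400)*sqrt(325)) = -200/sqrt(130000) = -0.554700
theta = arccos(-200/sqrt(130000)) = 123.6901 degrees

a·b = -200, theta = 123.6901 deg


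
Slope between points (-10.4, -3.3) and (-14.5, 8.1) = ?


dy = 8.1 + 3.3 = 11.4
dx = -14.5 + 10.4 = -4.1
m = 11.4/(-4.1) = -2.7805

m = -2.7805


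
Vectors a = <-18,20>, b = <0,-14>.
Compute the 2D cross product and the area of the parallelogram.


cross = -18*(-14) - 20*0 = 252 - 0 = 252
Parallelogram area = |252| = 252

cross = 252, parallelogram area = 252


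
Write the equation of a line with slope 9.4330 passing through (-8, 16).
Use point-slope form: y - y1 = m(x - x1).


y - 16 = 9.4330(x + 8)
y = 9.4330x + 16 - 9.4330*(-8)
y = 9.4330x + 91.4640

y = 9.4330x + 91.4640


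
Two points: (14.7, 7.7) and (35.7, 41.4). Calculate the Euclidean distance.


dx = 35.7 - 14.7 = 21
dy = 41.4 - 7.7 = 33.7
d = sqrt(441 + 1135.69) = sqrt(1576.69) = 39.7076

39.7076


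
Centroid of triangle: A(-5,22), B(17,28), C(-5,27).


Gx = (-5+17- 5)/3 = 7/3 = 2.3333
Gy = (22+28+27)/3 = 77/3 = 25.6667

G = (2.3333, 25.6667)


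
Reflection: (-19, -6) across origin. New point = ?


Reflection rule for origin: (-x, -y)
(-19, -6) -> (19, 6)

(19, 6)


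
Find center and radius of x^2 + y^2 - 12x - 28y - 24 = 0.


h = -D/2 = 12/2 = 6
k = -E/2 = 28/2 = 14
r^2 = h^2 + k^2 - F = 36 + 196 + 24 = 256
r = 16

Center (6, 14), radius = 16


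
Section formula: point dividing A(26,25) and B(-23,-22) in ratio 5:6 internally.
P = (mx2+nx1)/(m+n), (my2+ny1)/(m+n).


Px = (5*(-23) + 6*26)/11 = 41/11 = 3.7273
Py = (5*(-22) + 6*25)/11 = 40/11 = 3.6364

P = (3.7273, 3.6364)


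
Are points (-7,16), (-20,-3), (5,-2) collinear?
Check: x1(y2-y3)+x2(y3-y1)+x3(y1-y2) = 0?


-7*(-3+ 2) - 20*(-2-16) + 5*(16+ 3)
= 7 + 360 + 95 = 462

No, not collinear (determinant = 462)


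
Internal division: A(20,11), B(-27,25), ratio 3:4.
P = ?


Px = (3*(-27) + 4*20)/7 = -1/7 = -0.1429
Py = (3*25 + 4*11)/7 = 119/7 = 17.0000

P = (-0.1429, 17.0000)


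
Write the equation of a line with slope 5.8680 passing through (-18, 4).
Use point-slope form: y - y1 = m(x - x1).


y - 4 = 5.8680(x + 18)
y = 5.8680x + 4 - 5.8680*(-18)
y = 5.8680x + 109.6240

y = 5.8680x + 109.6240


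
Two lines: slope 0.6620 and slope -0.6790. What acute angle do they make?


m1-m2 = 1.341
1+m1*m2 = 0.550502
tan(theta) = |1.341/0.550502| = 2.435958
theta = arctan(|1.341/0.550502|) = 67.6811 degrees (acute angle)

67.6811 degrees


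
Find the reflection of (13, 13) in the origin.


Reflection rule for origin: (-x, -y)
(13, 13) -> (-13, -13)

(-13, -13)


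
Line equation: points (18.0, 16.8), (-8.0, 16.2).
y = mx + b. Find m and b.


m = (-0.6)/(-26.0) = 0.0231
b = y1 - m*x1 = 16.8 - (-0.6*18.0)/(-26.0) = 16.8 - 0.4154 = 16.3846

y = 0.0231x + 16.3846


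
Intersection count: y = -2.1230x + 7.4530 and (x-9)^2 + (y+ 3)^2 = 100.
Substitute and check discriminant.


Substitute y = -2.1230x + 7.4530: (x-9)^2 + (-2.1230x+7.4530+ 3)^2 = 100
Expand to Ax^2 + Bx + C = 0, where b-k = 10.453
A = 1+m^2 = 5.507129
B = 2(m(b-k) - h) = 2(-2.1230*10.453 - 9) = -62.383438
C = h^2 + (b-k)^2 - r^2 = 81 + 109.265209 - 100 = 90.265209
disc = B^2-4AC = 3891.6933 - 1988.4086 = 1903.2847
disc > 0

2 intersection points


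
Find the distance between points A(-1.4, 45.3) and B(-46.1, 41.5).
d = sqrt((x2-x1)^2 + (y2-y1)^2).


dx = -46.1 + 1.4 = -44.7
dy = 41.5 - 45.3 = -3.8
d = sqrt(1998.09 + 14.44) = sqrt(2012.53) = 44.8612

44.8612


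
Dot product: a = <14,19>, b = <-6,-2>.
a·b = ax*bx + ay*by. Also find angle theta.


a·b = 14*(-6) + 19*(-2) = -84 - 38 = -122
|a| = sqrt(196+361) = 23.6008
|b| = sqrt(36+4) = 6.3246
cos(theta) = -122/(sqrt(557)*sqrt(40)) = -122/sqrt(22280) = -0.817339
theta = arccos(-122/sqrt(22280)) = 144.8193 degrees

a·b = -122, theta = 144.8193 deg


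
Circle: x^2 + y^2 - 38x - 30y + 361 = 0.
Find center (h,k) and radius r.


h = -D/2 = 38/2 = 19
k = -E/2 = 30/2 = 15
r^2 = h^2 + k^2 - F = 361 + 225 - 361 = 225
r = 15

Center (19, 15), radius = 15


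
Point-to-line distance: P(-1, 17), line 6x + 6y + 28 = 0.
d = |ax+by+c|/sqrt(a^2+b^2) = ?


|6*(-1) + 6*17 + 28| = |124| = 124
sqrt(36 + 36) = sqrt(72) = 8.4853
d = 124/sqrt(72) = 14.6135

14.6135


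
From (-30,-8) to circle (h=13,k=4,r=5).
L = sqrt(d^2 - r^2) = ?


d = sqrt((-30-13)^2 + (-8-4)^2) = sqrt(1849+144) = 44.6430
L = sqrt(1993.0000 - 25) = sqrt(1968.0000) = 44.3621

44.3621


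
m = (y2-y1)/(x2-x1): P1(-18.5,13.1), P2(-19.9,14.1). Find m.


dy = 14.1 - 13.1 = 1.0
dx = -19.9 + 18.5 = -1.4
m = 1.0/(-1.4) = -0.7143

m = -0.7143


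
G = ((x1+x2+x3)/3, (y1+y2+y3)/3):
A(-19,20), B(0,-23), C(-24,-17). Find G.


Gx = (-19+0- 24)/3 = -43/3 = -14.3333
Gy = (20- 23- 17)/3 = -20/3 = -6.6667

G = (-14.3333, -6.6667)


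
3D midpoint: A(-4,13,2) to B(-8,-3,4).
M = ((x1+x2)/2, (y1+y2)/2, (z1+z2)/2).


Mx = (-4- 8)/2 = -6.0000
My = (13- 3)/2 = 5.0000
Mz = (2+4)/2 = 3.0000

M = (-6.0000, 5.0000, 3.0000)


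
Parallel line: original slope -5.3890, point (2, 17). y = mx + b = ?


Parallel lines have equal slopes.
m2 = -5.3890
b2 = 17 + 5.3890*2 = 27.7780

y = -5.3890x + 27.7780


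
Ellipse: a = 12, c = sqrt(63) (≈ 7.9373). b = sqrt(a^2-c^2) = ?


b^2 = 12^2 - (sqrt(63))^2 = 144 - 63 = 81
b = sqrt(81) = 9

b = 9


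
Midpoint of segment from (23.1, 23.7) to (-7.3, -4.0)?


Mx = (23.1 - 7.3)/2 = 15.8/2 = 7.9000
My = (23.7 - 4.0)/2 = 19.7/2 = 9.8500

(7.9000, 9.8500)


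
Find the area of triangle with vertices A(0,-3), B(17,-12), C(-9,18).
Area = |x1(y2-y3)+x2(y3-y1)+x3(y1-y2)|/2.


0*(-12-18) = 0
17*(18+ 3) = 357
-9*(-3+ 12) = -81
sum = 276
Area = |276|/2 = 138.0000

138.0000 sq units


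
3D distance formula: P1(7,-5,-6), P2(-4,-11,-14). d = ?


dx=-11, dy=-6, dz=-8
d = sqrt(121+36+64) = sqrt(221) = 14.8661

14.8661


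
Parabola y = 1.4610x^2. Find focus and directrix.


a = 1.4610
1/(4a) = 0.1711
Focus = (0, 0.1711)
Directrix: y = -0.1711

Focus = (0, 0.1711), Directrix: y = -0.1711


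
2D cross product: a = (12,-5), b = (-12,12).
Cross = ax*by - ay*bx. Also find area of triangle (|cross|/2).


cross = 12*12 + 5*(-12) = 144 - 60 = 84
Triangle area = |84|/2 = 84/2 = 42.0000

cross = 84, triangle area = 42.0000


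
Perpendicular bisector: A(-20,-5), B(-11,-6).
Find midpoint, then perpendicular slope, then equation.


Midpoint = (-15.5, -5.5)
Slope of AB = dy/dx = -1/9 = -0.1111
Perp slope = -dx/dy = 9/1 = 9.0000
b = My - (perp slope)*Mx = -5.5 + (9*(-15.5))/(-1) = -5.5 + 139.5000 = 134.0000

y = 9.0000x + 134.0000


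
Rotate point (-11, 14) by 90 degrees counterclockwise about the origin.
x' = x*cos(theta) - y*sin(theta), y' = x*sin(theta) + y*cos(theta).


cos(90) = 0, sin(90) = 1
x' = -11*0 - 14*1 = -14
y' = -11*1 + 14*0 = -11

(-14, -11)


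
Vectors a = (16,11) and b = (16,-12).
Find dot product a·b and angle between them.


a·b = 16*16 + 11*(-12) = 256 - 132 = 124
|a| = sqrt(256+121) = 19.4165
|b| = sqrt(256+144) = 20.0000
cos(theta) = 124/(sqrt(377)*sqrt(400)) = 124/sqrt(150800) = 0.319316
theta = arccos(124/sqrt(150800)) = 71.3784 degrees

a·b = 124, theta = 71.3784 deg


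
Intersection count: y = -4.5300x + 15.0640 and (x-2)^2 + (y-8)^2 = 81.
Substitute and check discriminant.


Substitute y = -4.5300x + 15.0640: (x-2)^2 + (-4.5300x+15.0640-8)^2 = 81
Expand to Ax^2 + Bx + C = 0, where b-k = 7.064
A = 1+m^2 = 21.5209
B = 2(m(b-k) - h) = 2(-4.5300*7.064 - 2) = -67.99984
C = h^2 + (b-k)^2 - r^2 = 4 + 49.900096 - 81 = -27.099904
disc = B^2-4AC = 4623.9782 + 2332.8573 = 6956.8355
disc > 0

2 intersection points


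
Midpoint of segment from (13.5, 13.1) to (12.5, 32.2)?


Mx = (13.5 + 12.5)/2 = 26.0/2 = 13.0000
My = (13.1 + 32.2)/2 = 45.3/2 = 22.6500

(13.0000, 22.6500)


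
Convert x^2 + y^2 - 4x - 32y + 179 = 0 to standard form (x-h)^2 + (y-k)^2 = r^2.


h = -D/2 = 4/2 = 2
k = -E/2 = 32/2 = 16
r^2 = h^2 + k^2 - F = 4 + 256 - 179 = 81
r = 9

Center (2, 16), radius = 9


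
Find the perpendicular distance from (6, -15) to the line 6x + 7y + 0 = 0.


|6*6 + 7*(-15) + 0| = |-69| = 69
sqrt(36 + 49) = sqrt(85) = 9.2195
d = 69/sqrt(85) = 7.4841

7.4841


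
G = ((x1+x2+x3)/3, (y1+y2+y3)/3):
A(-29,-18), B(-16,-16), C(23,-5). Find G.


Gx = (-29- 16+23)/3 = -22/3 = -7.3333
Gy = (-18- 16- 5)/3 = -39/3 = -13.0000

G = (-7.3333, -13.0000)


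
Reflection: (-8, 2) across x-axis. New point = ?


Reflection rule for x-axis: (x, -y)
(-8, 2) -> (-8, -2)

(-8, -2)


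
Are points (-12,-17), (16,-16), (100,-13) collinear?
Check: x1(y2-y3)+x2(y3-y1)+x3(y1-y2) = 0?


-12*(-16+ 13) + 16*(-13+ 17) + 100*(-17+ 16)
= 36 + 64 - 100 = 0

Yes, collinear (determinant = 0)


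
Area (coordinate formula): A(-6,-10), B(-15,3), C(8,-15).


-6*(3+ 15) = -108
-15*(-15+ 10) = 75
8*(-10-3) = -104
sum = -137
Area = |-137|/2 = 68.5000

68.5000 sq units


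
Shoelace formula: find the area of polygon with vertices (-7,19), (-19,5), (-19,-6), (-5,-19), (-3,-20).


sum(xi*y_{i+1}) = -7*5 - 19*(-6) - 19*(-19) - 5*(-20) - 3*19 = 483
sum(yi*x_{i+1}) = 19*(-19) + 5*(-19) - 6*(-5) - 19*(-3) - 20*(-7) = -229
Area = |483 + 229|/2 = 712/2 = 356.0000

356.0000 sq units


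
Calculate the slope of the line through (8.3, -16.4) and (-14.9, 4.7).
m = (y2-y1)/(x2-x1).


dy = 4.7 + 16.4 = 21.1
dx = -14.9 - 8.3 = -23.2
m = 21.1/(-23.2) = -0.9095

m = -0.9095


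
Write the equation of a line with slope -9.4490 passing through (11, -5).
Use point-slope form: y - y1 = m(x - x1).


y + 5 = -9.4490(x - 11)
y = -9.4490x - 5 + 9.4490*11
y = -9.4490x + 98.9390

y = -9.4490x + 98.9390


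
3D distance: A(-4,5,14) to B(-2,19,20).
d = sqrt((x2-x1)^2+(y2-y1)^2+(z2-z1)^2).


dx=2, dy=14, dz=6
d = sqrt(4+196+36) = sqrt(236) = 15.3623

15.3623


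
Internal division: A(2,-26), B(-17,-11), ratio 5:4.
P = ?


Px = (5*(-17) + 4*2)/9 = -77/9 = -8.5556
Py = (5*(-11) + 4*(-26))/9 = -159/9 = -17.6667

P = (-8.5556, -17.6667)


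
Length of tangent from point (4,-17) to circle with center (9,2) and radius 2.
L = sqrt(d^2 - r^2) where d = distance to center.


d = sqrt((4-9)^2 + (-17-2)^2) = sqrt(25+361) = 19.6469
L = sqrt(386.0000 - 4) = sqrt(382.0000) = 19.5448

19.5448


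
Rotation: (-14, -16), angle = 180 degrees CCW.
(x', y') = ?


cos(180) = -1, sin(180) = 0
x' = -14*(-1) + 16*0 = 14
y' = -14*0 - 16*(-1) = 16

(14, 16)


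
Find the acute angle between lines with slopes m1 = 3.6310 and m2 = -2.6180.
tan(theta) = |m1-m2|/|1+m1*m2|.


m1-m2 = 6.249
1+m1*m2 = -8.505958
tan(theta) = |6.249/(-8.505958)| = 0.734662
theta = arctan(|6.249/(-8.505958)|) = 36.3033 degrees (acute angle)

36.3033 degrees


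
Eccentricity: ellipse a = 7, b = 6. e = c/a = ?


c = sqrt(49-36) = sqrt(13) = 3.6056
e = c/a = sqrt(13)/7 = 0.5151

e = 0.5151


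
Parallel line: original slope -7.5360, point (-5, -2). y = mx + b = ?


Parallel lines have equal slopes.
m2 = -7.5360
b2 = -2 + 7.5360*(-5) = -39.6800

y = -7.5360x - 39.6800


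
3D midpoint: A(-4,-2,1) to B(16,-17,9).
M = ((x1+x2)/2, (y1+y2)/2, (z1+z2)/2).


Mx = (-4+16)/2 = 6.0000
My = (-2- 17)/2 = -9.5000
Mz = (1+9)/2 = 5.0000

M = (6.0000, -9.5000, 5.0000)


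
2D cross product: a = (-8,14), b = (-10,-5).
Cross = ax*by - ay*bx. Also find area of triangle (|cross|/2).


cross = -8*(-5) - 14*(-10) = 40 + 140 = 180
Triangle area = |180|/2 = 180/2 = 90.0000

cross = 180, triangle area = 90.0000


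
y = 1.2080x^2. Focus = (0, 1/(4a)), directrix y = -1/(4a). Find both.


a = 1.2080
1/(4a) = 0.2070
Focus = (0, 0.2070)
Directrix: y = -0.2070

Focus = (0, 0.2070), Directrix: y = -0.2070


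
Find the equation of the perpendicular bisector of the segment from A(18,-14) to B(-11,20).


Midpoint = (3.5, 3)
Slope of AB = dy/dx = 34/(-29) = -1.1724
Perp slope = -dx/dy = 29/34 = 0.8529
b = My - (perp slope)*Mx = 3 + (-29*3.5)/34 = 3 - 2.9853 = 0.0147

y = 0.8529x + 0.0147


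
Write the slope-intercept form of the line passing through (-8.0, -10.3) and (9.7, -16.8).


m = (-6.5)/(17.7) = -0.3672
b = y1 - m*x1 = -10.3 - (-6.5*(-8.0))/(17.7) = -10.3 - 2.9379 = -13.2379

y = -0.3672x - 13.2379


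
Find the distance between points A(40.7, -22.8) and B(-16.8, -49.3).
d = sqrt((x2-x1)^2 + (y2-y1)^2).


dx = -16.8 - 40.7 = -57.5
dy = -49.3 + 22.8 = -26.5
d = sqrt(3306.25 + 702.25) = sqrt(4008.5) = 63.3127

63.3127


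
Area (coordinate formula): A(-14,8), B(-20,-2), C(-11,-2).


-14*(-2+ 2) = 0
-20*(-2-8) = 200
-11*(8+ 2) = -110
sum = 90
Area = |90|/2 = 45.0000

45.0000 sq units


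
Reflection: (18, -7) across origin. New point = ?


Reflection rule for origin: (-x, -y)
(18, -7) -> (-18, 7)

(-18, 7)


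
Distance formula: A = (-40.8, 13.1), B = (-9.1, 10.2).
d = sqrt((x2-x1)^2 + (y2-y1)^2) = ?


dx = -9.1 + 40.8 = 31.7
dy = 10.2 - 13.1 = -2.9
d = sqrt(1004.89 + 8.41) = sqrt(1013.3) = 31.8324

31.8324


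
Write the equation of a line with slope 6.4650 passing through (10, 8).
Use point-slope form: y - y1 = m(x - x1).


y - 8 = 6.4650(x - 10)
y = 6.4650x + 8 - 6.4650*10
y = 6.4650x - 56.6500

y = 6.4650x - 56.6500


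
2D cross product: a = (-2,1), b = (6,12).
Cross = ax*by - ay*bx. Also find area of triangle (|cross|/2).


cross = -2*12 - 1*6 = -24 - 6 = -30
Triangle area = |-30|/2 = 30/2 = 15.0000

cross = -30, triangle area = 15.0000


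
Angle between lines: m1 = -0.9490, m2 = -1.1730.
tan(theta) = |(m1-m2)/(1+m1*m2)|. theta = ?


m1-m2 = 0.224
1+m1*m2 = 2.113177
tan(theta) = |0.224/2.113177| = 0.106002
theta = arctan(|0.224/2.113177|) = 6.0508 degrees (acute angle)

6.0508 degrees


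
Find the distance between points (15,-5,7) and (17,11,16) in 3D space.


dx=2, dy=16, dz=9
d = sqrt(4+256+81) = sqrt(341) = 18.4662

18.4662


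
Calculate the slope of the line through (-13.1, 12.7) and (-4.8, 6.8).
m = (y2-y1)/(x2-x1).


dy = 6.8 - 12.7 = -5.9
dx = -4.8 + 13.1 = 8.3
m = -5.9/8.3 = -0.7108

m = -0.7108


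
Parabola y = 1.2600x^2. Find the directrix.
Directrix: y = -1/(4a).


a = 1.2600
1/(4a) = 0.1984
directrix: y = -0.1984 = -0.1984

y = -0.1984


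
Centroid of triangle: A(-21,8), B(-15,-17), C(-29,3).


Gx = (-21- 15- 29)/3 = -65/3 = -21.6667
Gy = (8- 17+3)/3 = -6/3 = -2.0000

G = (-21.6667, -2.0000)


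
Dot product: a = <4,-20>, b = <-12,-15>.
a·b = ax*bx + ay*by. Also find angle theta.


a·b = 4*(-12) - 20*(-15) = -48 + 300 = 252
|a| = sqrt(16+400) = 20.3961
|b| = sqrt(144+225) = 19.2094
cos(theta) = 252/(sqrt(416)*sqrt(369)) = 252/sqrt(153504) = 0.643192
theta = arccos(252/sqrt(153504)) = 49.9697 degrees

a·b = 252, theta = 49.9697 deg


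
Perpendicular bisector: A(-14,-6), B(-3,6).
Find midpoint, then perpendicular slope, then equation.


Midpoint = (-8.5, 0)
Slope of AB = dy/dx = 12/11 = 1.0909
Perp slope = -dx/dy = -11/12 = -0.9167
b = My - (perp slope)*Mx = 0 + (11*(-8.5))/12 = 0 - 7.7917 = -7.7917

y = -0.9167x - 7.7917


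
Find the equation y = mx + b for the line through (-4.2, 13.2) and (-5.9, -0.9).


m = (-14.1)/(-1.7) = 8.2941
b = y1 - m*x1 = 13.2 - (-14.1*(-4.2))/(-1.7) = 13.2 + 34.8353 = 48.0353

y = 8.2941x + 48.0353


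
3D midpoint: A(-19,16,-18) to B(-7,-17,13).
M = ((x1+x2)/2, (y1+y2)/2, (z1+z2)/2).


Mx = (-19- 7)/2 = -13.0000
My = (16- 17)/2 = -0.5000
Mz = (-18+13)/2 = -2.5000

M = (-13.0000, -0.5000, -2.5000)


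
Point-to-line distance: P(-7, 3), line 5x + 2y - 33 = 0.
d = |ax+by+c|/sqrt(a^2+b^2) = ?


|5*(-7) + 2*3 - 33| = |-62| = 62
sqrt(25 + 4) = sqrt(29) = 5.3852
d = 62/sqrt(29) = 11.5131

11.5131


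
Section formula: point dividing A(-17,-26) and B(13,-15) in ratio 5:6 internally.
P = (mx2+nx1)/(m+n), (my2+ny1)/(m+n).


Px = (5*13 + 6*(-17))/11 = -37/11 = -3.3636
Py = (5*(-15) + 6*(-26))/11 = -231/11 = -21.0000

P = (-3.3636, -21.0000)


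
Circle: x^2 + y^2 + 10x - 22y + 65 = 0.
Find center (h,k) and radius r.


h = -D/2 = -10/2 = -5
k = -E/2 = 22/2 = 11
r^2 = h^2 + k^2 - F = 25 + 121 - 65 = 81
r = 9

Center (-5, 11), radius = 9


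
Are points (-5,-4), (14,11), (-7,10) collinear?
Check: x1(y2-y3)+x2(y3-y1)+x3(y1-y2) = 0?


-5*(11-10) + 14*(10+ 4) - 7*(-4-11)
= -5 + 196 + 105 = 296

No, not collinear (determinant = 296)


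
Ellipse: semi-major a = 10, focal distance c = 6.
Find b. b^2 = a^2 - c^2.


b^2 = 10^2 - (6)^2 = 100 - 36 = 64
b = sqrt(64) = 8

b = 8


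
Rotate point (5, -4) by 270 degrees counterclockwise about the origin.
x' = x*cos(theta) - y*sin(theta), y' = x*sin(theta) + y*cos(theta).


cos(270) = 0, sin(270) = -1
x' = 5*0 + 4*(-1) = -4
y' = 5*(-1) - 4*0 = -5

(-4, -5)


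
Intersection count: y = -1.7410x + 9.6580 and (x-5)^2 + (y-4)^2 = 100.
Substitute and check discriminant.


Substitute y = -1.7410x + 9.6580: (x-5)^2 + (-1.7410x+9.6580-4)^2 = 100
Expand to Ax^2 + Bx + C = 0, where b-k = 5.658
A = 1+m^2 = 4.031081
B = 2(m(b-k) - h) = 2(-1.7410*5.658 - 5) = -29.701156
C = h^2 + (b-k)^2 - r^2 = 25 + 32.012964 - 100 = -42.987036
disc = B^2-4AC = 882.1587 + 693.1369 = 1575.2956
disc > 0

2 intersection points


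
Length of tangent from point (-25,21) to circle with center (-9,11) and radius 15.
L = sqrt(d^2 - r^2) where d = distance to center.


d = sqrt((-25+ 9)^2 + (21-11)^2) = sqrt(256+100) = 18.8680
L = sqrt(356.0000 - 225) = sqrt(131.0000) = 11.4455

11.4455


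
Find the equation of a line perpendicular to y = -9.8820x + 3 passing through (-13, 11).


Perpendicular slope = -1/m1 = -1/(-9.8820) = 0.1012
b2 = y0 - m2*x0 = 11 - 13/(-9.8820) = 11 + 1.3155 = 12.3155

y = 0.1012x + 12.3155


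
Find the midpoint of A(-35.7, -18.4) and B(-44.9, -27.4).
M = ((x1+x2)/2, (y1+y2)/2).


Mx = (-35.7 - 44.9)/2 = -80.6/2 = -40.3000
My = (-18.4 - 27.4)/2 = -45.8/2 = -22.9000

(-40.3000, -22.9000)


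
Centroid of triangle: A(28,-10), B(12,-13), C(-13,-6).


Gx = (28+12- 13)/3 = 27/3 = 9.0000
Gy = (-10- 13- 6)/3 = -29/3 = -9.6667

G = (9.0000, -9.6667)


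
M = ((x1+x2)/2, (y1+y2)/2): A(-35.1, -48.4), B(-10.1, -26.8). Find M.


Mx = (-35.1 - 10.1)/2 = -45.2/2 = -22.6000
My = (-48.4 - 26.8)/2 = -75.2/2 = -37.6000

(-22.6000, -37.6000)


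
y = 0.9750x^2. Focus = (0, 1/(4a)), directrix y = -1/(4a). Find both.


a = 0.9750
1/(4a) = 0.2564
Focus = (0, 0.2564)
Directrix: y = -0.2564

Focus = (0, 0.2564), Directrix: y = -0.2564


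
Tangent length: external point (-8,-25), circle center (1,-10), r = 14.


d = sqrt((-8-1)^2 + (-25+ 10)^2) = sqrt(81+225) = 17.4929
L = sqrt(306.0000 - 196) = sqrt(110.0000) = 10.4881

10.4881


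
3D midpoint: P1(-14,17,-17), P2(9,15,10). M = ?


Mx = (-14+9)/2 = -2.5000
My = (17+15)/2 = 16.0000
Mz = (-17+10)/2 = -3.5000

M = (-2.5000, 16.0000, -3.5000)


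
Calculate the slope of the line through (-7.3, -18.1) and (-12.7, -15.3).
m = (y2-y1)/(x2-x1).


dy = -15.3 + 18.1 = 2.8
dx = -12.7 + 7.3 = -5.4
m = 2.8/(-5.4) = -0.5185

m = -0.5185


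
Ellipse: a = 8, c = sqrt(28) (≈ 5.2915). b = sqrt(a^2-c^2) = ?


b^2 = 8^2 - (sqrt(28))^2 = 64 - 28 = 36
b = sqrt(36) = 6

b = 6


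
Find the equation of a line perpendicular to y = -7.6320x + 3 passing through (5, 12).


Perpendicular slope = -1/m1 = -1/(-7.6320) = 0.1310
b2 = y0 - m2*x0 = 12 + 5/(-7.6320) = 12 - 0.6551 = 11.3449

y = 0.1310x + 11.3449


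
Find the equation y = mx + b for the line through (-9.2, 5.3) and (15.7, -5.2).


m = (-10.5)/(24.9) = -0.4217
b = y1 - m*x1 = 5.3 - (-10.5*(-9.2))/(24.9) = 5.3 - 3.8795 = 1.4205

y = -0.4217x + 1.4205


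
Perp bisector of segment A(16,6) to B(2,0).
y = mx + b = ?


Midpoint = (9, 3)
Slope of AB = dy/dx = -6/(-14) = 0.4286
Perp slope = -dx/dy = -14/6 = -2.3333
b = My - (perp slope)*Mx = 3 + (-14*9)/(-6) = 3 + 21.0000 = 24.0000

y = -2.3333x + 24.0000


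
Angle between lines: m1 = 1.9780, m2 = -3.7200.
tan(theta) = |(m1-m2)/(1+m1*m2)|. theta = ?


m1-m2 = 5.698
1+m1*m2 = -6.35816
tan(theta) = |5.698/(-6.35816)| = 0.896171
theta = arctan(|5.698/(-6.35816)|) = 41.8658 degrees (acute angle)

41.8658 degrees


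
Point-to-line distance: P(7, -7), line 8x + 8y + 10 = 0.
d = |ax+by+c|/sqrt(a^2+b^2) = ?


|8*7 + 8*(-7) + 10| = |10| = 10
sqrt(64 + 64) = sqrt(128) = 11.3137
d = 10/sqrt(128) = 0.8839

0.8839


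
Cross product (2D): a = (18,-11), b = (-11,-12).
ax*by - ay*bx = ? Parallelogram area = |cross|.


cross = 18*(-12) + 11*(-11) = -216 - 121 = -337
Parallelogram area = |-337| = 337

cross = -337, parallelogram area = 337


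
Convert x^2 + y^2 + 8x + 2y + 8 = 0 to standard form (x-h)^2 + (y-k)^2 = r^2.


h = -D/2 = -8/2 = -4
k = -E/2 = -2/2 = -1
r^2 = h^2 + k^2 - F = 16 + 1 - 8 = 9
r = 3

Center (-4, -1), radius = 3


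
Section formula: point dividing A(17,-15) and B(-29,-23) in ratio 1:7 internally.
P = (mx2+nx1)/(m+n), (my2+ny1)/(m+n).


Px = (1*(-29) + 7*17)/8 = 90/8 = 11.2500
Py = (1*(-23) + 7*(-15))/8 = -128/8 = -16.0000

P = (11.2500, -16.0000)


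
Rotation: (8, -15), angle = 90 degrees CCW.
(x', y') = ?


cos(90) = 0, sin(90) = 1
x' = 8*0 + 15*1 = 15
y' = 8*1 - 15*0 = 8

(15, 8)


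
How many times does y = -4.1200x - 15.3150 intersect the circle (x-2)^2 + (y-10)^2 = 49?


Substitute y = -4.1200x - 15.3150: (x-2)^2 + (-4.1200x- 15.3150-10)^2 = 49
Expand to Ax^2 + Bx + C = 0, where b-k = -25.315
A = 1+m^2 = 17.9744
B = 2(m(b-k) - h) = 2(-4.1200*(-25.315) - 2) = 204.5956
C = h^2 + (b-k)^2 - r^2 = 4 + 640.849225 - 49 = 595.849225
disc = B^2-4AC = 41859.3595 - 42840.1292 = -980.7697
disc < 0

0 intersection points


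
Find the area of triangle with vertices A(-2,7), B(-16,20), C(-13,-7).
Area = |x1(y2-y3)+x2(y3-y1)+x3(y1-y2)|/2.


-2*(20+ 7) = -54
-16*(-7-7) = 224
-13*(7-20) = 169
sum = 339
Area = |339|/2 = 169.5000

169.5000 sq units


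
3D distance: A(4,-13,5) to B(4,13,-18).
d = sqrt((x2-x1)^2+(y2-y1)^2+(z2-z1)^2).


dx=0, dy=26, dz=-23
d = sqrt(0+676+529) = sqrt(1205) = 34.7131

34.7131


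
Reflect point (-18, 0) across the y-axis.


Reflection rule for y-axis: (-x, y)
(-18, 0) -> (18, 0)

(18, 0)


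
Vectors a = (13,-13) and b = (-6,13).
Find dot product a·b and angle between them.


a·b = 13*(-6) - 13*13 = -78 - 169 = -247
|a| = sqrt(169+169) = 18.3848
|b| = sqrt(36+169) = 14.3178
cos(theta) = -247/(sqrt(338)*sqrt(205)) = -247/sqrt(69290) = -0.938343
theta = arccos(-247/sqrt(69290)) = 159.7751 degrees

a·b = -247, theta = 159.7751 deg


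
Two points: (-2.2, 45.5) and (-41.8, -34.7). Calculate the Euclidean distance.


dx = -41.8 + 2.2 = -39.6
dy = -34.7 - 45.5 = -80.2
d = sqrt(1568.16 + 6432.04) = sqrt(8000.2) = 89.4438

89.4438


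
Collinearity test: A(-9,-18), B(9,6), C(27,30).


-9*(6-30) + 9*(30+ 18) + 27*(-18-6)
= 216 + 432 - 648 = 0

Yes, collinear (determinant = 0)


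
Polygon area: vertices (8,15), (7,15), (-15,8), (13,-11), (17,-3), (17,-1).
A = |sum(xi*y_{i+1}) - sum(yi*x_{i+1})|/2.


sum(xi*y_{i+1}) = 8*15 + 7*8 - 15*(-11) + 13*(-3) + 17*(-1) + 17*15 = 540
sum(yi*x_{i+1}) = 15*7 + 15*(-15) + 8*13 - 11*17 - 3*17 - 1*8 = -262
Area = |540 + 262|/2 = 802/2 = 401.0000

401.0000 sq units


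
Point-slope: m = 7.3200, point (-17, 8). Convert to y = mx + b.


y - 8 = 7.3200(x + 17)
y = 7.3200x + 8 - 7.3200*(-17)
y = 7.3200x + 132.4400

y = 7.3200x + 132.4400


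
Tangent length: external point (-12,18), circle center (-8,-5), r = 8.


d = sqrt((-12+ 8)^2 + (18+ 5)^2) = sqrt(16+529) = 23.3452
L = sqrt(545.0000 - 64) = sqrt(481.0000) = 21.9317

21.9317


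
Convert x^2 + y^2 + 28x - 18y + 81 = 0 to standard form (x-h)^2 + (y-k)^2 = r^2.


h = -D/2 = -28/2 = -14
k = -E/2 = 18/2 = 9
r^2 = h^2 + k^2 - F = 196 + 81 - 81 = 196
r = 14

Center (-14, 9), radius = 14


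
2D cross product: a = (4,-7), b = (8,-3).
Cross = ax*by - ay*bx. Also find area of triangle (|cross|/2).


cross = 4*(-3) + 7*8 = -12 + 56 = 44
Triangle area = |44|/2 = 44/2 = 22.0000

cross = 44, triangle area = 22.0000


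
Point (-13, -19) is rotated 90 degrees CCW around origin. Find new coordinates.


cos(90) = 0, sin(90) = 1
x' = -13*0 + 19*1 = 19
y' = -13*1 - 19*0 = -13

(19, -13)


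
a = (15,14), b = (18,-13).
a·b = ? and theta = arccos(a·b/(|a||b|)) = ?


a·b = 15*18 + 14*(-13) = 270 - 182 = 88
|a| = sqrt(225+196) = 20.5183
|b| = sqrt(324+169) = 22.2036
cos(theta) = 88/(sqrt(421)*sqrt(493)) = 88/sqrt(207553) = 0.193160
theta = arccos(88/sqrt(207553)) = 78.8627 degrees

a·b = 88, theta = 78.8627 deg


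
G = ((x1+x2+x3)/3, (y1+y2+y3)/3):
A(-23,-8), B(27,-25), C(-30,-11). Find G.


Gx = (-23+27- 30)/3 = -26/3 = -8.6667
Gy = (-8- 25- 11)/3 = -44/3 = -14.6667

G = (-8.6667, -14.6667)


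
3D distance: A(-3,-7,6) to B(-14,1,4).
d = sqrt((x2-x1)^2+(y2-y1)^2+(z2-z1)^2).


dx=-11, dy=8, dz=-2
d = sqrt(121+64+4) = sqrt(189) = 13.7477

13.7477


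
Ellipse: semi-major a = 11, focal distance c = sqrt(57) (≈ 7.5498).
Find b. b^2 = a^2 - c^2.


b^2 = 11^2 - (sqrt(57))^2 = 121 - 57 = 64
b = sqrt(64) = 8

b = 8


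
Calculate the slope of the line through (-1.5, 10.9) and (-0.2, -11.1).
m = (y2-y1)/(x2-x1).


dy = -11.1 - 10.9 = -22.0
dx = -0.2 + 1.5 = 1.3
m = -22.0/1.3 = -16.9231

m = -16.9231


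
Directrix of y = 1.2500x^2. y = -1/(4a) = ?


a = 1.2500
1/(4a) = 0.2000
directrix: y = -0.2000 = -0.2000

y = -0.2000


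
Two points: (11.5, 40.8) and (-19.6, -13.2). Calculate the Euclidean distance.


dx = -19.6 - 11.5 = -31.1
dy = -13.2 - 40.8 = -54.0
d = sqrt(967.21 + 2916.0) = sqrt(3883.21) = 62.3154

62.3154


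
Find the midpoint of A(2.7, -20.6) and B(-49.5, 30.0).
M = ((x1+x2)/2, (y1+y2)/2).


Mx = (2.7 - 49.5)/2 = -46.8/2 = -23.4000
My = (-20.6 + 30.0)/2 = 9.4/2 = 4.7000

(-23.4000, 4.7000)


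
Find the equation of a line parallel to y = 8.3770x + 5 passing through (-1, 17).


Parallel lines have equal slopes.
m2 = 8.3770
b2 = 17 - 8.3770*(-1) = 25.3770

y = 8.3770x + 25.3770


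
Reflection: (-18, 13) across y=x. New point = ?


Reflection rule for y=x: (y, x)
(-18, 13) -> (13, -18)

(13, -18)


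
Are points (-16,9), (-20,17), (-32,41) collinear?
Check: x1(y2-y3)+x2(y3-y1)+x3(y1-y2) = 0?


-16*(17-41) - 20*(41-9) - 32*(9-17)
= 384 - 640 + 256 = 0

Yes, collinear (determinant = 0)


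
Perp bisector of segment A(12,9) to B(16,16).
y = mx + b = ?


Midpoint = (14, 12.5)
Slope of AB = dy/dx = 7/4 = 1.7500
Perp slope = -dx/dy = -4/7 = -0.5714
b = My - (perp slope)*Mx = 12.5 + (4*14)/7 = 12.5 + 8.0000 = 20.5000

y = -0.5714x + 20.5000


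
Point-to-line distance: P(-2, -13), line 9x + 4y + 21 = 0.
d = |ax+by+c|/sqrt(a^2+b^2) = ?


|9*(-2) + 4*(-13) + 21| = |-49| = 49
sqrt(81 + 16) = sqrt(97) = 9.8489
d = 49/sqrt(97) = 4.9752

4.9752


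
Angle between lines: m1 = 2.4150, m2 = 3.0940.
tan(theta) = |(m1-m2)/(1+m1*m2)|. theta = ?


m1-m2 = -0.679
1+m1*m2 = 8.47201
tan(theta) = |-0.679/8.47201| = 0.080146
theta = arctan(|-0.679/8.47201|) = 4.5822 degrees (acute angle)

4.5822 degrees


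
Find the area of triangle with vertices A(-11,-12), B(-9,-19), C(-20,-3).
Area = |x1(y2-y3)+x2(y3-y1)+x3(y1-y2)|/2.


-11*(-19+ 3) = 176
-9*(-3+ 12) = -81
-20*(-12+ 19) = -140
sum = -45
Area = |-45|/2 = 22.5000

22.5000 sq units


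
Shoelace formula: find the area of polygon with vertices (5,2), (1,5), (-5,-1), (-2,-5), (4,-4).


sum(xi*y_{i+1}) = 5*5 + 1*(-1) - 5*(-5) - 2*(-4) + 4*2 = 65
sum(yi*x_{i+1}) = 2*1 + 5*(-5) - 1*(-2) - 5*4 - 4*5 = -61
Area = |65 + 61|/2 = 126/2 = 63.0000

63.0000 sq units


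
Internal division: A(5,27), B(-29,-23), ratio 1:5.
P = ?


Px = (1*(-29) + 5*5)/6 = -4/6 = -0.6667
Py = (1*(-23) + 5*27)/6 = 112/6 = 18.6667

P = (-0.6667, 18.6667)


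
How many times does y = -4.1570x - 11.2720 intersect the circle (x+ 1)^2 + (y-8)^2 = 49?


Substitute y = -4.1570x - 11.2720: (x+ 1)^2 + (-4.1570x- 11.2720-8)^2 = 49
Expand to Ax^2 + Bx + C = 0, where b-k = -19.272
A = 1+m^2 = 18.280649
B = 2(m(b-k) - h) = 2(-4.1570*(-19.272) + 1) = 162.227408
C = h^2 + (b-k)^2 - r^2 = 1 + 371.409984 - 49 = 323.409984
disc = B^2-4AC = 26317.7319 - 23648.5776 = 2669.1543
disc > 0

2 intersection points


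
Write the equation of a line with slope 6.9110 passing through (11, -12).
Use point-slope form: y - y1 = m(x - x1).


y + 12 = 6.9110(x - 11)
y = 6.9110x - 12 - 6.9110*11
y = 6.9110x - 88.0210

y = 6.9110x - 88.0210


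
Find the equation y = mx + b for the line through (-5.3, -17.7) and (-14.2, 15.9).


m = (33.6)/(-8.9) = -3.7753
b = y1 - m*x1 = -17.7 - (33.6*(-5.3))/(-8.9) = -17.7 - 20.0090 = -37.7090

y = -3.7753x - 37.7090


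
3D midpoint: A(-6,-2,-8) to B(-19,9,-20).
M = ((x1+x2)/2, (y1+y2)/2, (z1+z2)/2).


Mx = (-6- 19)/2 = -12.5000
My = (-2+9)/2 = 3.5000
Mz = (-8- 20)/2 = -14.0000

M = (-12.5000, 3.5000, -14.0000)


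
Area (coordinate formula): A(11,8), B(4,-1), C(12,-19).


11*(-1+ 19) = 198
4*(-19-8) = -108
12*(8+ 1) = 108
sum = 198
Area = |198|/2 = 99.0000

99.0000 sq units


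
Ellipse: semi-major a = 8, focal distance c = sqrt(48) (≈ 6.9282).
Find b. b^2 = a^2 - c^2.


b^2 = 8^2 - (sqrt(48))^2 = 64 - 48 = 16
b = sqrt(16) = 4

b = 4


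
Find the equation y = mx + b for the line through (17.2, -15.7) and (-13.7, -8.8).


m = (6.9)/(-30.9) = -0.2233
b = y1 - m*x1 = -15.7 - (6.9*17.2)/(-30.9) = -15.7 + 3.8408 = -11.8592

y = -0.2233x - 11.8592


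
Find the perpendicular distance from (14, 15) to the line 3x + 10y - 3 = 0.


|3*14 + 10*15 - 3| = |189| = 189
sqrt(9 + 100) = sqrt(109) = 10.4403
d = 189/sqrt(109) = 18.1029

18.1029


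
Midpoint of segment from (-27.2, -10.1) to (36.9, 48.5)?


Mx = (-27.2 + 36.9)/2 = 9.7/2 = 4.8500
My = (-10.1 + 48.5)/2 = 38.4/2 = 19.2000

(4.8500, 19.2000)


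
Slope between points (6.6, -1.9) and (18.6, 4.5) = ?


dy = 4.5 + 1.9 = 6.4
dx = 18.6 - 6.6 = 12
m = 6.4/12 = 0.5333

m = 0.5333


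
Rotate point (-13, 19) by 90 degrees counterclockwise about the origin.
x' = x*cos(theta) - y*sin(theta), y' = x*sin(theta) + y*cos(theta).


cos(90) = 0, sin(90) = 1
x' = -13*0 - 19*1 = -19
y' = -13*1 + 19*0 = -13

(-19, -13)


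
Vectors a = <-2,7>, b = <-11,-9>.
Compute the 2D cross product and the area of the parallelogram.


cross = -2*(-9) - 7*(-11) = 18 + 77 = 95
Parallelogram area = |95| = 95

cross = 95, parallelogram area = 95


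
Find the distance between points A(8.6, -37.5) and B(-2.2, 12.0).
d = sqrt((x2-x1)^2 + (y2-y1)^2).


dx = -2.2 - 8.6 = -10.8
dy = 12.0 + 37.5 = 49.5
d = sqrt(116.64 + 2450.25) = sqrt(2566.89) = 50.6645

50.6645
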